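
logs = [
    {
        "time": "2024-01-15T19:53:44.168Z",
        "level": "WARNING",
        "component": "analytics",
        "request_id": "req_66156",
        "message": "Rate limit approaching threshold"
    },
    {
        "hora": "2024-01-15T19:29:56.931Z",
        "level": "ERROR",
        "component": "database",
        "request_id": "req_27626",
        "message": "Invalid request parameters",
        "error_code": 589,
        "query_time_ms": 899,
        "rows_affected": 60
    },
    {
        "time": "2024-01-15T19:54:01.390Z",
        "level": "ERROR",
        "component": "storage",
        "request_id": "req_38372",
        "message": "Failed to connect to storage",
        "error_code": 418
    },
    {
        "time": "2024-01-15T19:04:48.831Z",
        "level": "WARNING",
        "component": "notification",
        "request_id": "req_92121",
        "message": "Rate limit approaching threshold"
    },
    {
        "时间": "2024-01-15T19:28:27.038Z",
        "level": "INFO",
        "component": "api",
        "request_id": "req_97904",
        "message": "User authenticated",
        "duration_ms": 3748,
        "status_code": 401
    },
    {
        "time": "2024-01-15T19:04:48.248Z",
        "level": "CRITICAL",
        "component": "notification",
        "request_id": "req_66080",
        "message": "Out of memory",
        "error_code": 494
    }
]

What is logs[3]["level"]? "WARNING"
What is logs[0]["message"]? "Rate limit approaching threshold"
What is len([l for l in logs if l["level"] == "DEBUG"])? 0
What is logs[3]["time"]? "2024-01-15T19:04:48.831Z"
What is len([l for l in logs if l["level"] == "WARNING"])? 2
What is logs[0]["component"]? "analytics"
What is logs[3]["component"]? "notification"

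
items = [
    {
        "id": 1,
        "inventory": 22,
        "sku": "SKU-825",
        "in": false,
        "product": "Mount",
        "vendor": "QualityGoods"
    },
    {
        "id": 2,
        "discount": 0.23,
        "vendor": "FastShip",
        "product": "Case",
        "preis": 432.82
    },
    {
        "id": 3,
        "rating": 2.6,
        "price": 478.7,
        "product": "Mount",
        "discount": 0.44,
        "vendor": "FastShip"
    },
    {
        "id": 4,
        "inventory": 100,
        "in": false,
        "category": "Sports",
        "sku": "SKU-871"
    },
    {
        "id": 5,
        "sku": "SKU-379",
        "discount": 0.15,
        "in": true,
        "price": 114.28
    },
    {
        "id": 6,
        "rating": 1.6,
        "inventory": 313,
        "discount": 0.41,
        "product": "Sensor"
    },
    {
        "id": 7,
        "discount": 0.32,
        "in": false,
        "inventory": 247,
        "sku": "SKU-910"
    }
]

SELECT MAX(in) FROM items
True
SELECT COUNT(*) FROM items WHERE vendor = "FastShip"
2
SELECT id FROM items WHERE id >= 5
[5, 6, 7]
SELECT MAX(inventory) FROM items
313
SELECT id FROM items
[1, 2, 3, 4, 5, 6, 7]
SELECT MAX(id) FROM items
7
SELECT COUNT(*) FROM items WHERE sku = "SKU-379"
1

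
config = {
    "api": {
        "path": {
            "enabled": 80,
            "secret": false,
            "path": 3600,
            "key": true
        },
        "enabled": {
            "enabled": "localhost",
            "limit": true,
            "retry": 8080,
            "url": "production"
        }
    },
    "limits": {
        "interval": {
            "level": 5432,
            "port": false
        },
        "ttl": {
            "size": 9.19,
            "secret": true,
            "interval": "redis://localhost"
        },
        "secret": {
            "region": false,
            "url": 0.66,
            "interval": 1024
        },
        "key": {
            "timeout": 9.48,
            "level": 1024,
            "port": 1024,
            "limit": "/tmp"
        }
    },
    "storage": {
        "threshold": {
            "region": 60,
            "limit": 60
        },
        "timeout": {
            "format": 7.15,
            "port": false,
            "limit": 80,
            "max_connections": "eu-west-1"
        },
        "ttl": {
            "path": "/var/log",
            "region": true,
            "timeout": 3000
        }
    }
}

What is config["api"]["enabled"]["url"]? "production"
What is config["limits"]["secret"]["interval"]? 1024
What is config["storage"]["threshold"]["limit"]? 60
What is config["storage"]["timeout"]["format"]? 7.15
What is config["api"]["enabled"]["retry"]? 8080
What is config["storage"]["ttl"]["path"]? "/var/log"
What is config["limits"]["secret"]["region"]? False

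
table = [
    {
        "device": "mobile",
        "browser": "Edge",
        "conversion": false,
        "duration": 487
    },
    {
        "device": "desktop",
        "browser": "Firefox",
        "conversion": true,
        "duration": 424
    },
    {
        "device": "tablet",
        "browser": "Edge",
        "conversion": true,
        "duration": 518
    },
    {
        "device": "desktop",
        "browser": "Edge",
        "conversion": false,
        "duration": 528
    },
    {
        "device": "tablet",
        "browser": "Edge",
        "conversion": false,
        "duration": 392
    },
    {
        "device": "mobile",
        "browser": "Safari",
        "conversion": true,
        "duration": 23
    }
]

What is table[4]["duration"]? 392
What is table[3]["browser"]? "Edge"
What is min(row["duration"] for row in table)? 23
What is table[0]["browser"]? "Edge"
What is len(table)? 6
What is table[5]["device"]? "mobile"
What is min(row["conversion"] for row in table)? False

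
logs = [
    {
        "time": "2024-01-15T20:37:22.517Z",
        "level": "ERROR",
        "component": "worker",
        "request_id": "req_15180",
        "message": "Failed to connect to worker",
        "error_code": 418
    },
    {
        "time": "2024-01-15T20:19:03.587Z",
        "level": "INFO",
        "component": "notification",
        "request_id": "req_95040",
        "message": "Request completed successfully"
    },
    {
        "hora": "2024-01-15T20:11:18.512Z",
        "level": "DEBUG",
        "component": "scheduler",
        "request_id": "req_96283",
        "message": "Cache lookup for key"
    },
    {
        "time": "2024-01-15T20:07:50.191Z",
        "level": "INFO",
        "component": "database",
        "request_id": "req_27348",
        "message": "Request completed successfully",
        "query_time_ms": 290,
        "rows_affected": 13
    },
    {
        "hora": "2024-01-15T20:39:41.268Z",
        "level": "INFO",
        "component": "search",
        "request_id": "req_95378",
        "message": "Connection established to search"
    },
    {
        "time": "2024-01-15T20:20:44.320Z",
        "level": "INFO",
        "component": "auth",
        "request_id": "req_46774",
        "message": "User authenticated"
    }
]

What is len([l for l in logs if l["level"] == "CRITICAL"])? 0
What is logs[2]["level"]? "DEBUG"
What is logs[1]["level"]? "INFO"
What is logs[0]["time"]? "2024-01-15T20:37:22.517Z"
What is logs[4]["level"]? "INFO"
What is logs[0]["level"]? "ERROR"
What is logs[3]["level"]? "INFO"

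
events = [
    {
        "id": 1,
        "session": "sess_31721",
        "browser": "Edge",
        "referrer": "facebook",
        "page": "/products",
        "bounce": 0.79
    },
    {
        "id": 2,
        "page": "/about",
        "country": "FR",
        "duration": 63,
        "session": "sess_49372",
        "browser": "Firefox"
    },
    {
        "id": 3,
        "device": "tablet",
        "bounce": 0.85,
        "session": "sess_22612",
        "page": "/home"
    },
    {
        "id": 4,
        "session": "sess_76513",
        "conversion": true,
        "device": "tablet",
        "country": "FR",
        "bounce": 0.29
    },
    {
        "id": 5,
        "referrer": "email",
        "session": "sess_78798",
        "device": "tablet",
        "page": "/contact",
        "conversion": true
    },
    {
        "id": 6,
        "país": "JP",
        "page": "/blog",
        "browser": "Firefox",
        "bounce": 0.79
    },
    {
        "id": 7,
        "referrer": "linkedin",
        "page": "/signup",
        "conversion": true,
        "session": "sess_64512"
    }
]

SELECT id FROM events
[1, 2, 3, 4, 5, 6, 7]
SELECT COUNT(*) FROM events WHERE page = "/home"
1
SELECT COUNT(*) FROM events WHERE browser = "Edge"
1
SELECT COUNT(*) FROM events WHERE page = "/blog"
1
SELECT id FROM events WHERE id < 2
[1]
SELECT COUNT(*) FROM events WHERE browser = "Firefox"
2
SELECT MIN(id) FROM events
1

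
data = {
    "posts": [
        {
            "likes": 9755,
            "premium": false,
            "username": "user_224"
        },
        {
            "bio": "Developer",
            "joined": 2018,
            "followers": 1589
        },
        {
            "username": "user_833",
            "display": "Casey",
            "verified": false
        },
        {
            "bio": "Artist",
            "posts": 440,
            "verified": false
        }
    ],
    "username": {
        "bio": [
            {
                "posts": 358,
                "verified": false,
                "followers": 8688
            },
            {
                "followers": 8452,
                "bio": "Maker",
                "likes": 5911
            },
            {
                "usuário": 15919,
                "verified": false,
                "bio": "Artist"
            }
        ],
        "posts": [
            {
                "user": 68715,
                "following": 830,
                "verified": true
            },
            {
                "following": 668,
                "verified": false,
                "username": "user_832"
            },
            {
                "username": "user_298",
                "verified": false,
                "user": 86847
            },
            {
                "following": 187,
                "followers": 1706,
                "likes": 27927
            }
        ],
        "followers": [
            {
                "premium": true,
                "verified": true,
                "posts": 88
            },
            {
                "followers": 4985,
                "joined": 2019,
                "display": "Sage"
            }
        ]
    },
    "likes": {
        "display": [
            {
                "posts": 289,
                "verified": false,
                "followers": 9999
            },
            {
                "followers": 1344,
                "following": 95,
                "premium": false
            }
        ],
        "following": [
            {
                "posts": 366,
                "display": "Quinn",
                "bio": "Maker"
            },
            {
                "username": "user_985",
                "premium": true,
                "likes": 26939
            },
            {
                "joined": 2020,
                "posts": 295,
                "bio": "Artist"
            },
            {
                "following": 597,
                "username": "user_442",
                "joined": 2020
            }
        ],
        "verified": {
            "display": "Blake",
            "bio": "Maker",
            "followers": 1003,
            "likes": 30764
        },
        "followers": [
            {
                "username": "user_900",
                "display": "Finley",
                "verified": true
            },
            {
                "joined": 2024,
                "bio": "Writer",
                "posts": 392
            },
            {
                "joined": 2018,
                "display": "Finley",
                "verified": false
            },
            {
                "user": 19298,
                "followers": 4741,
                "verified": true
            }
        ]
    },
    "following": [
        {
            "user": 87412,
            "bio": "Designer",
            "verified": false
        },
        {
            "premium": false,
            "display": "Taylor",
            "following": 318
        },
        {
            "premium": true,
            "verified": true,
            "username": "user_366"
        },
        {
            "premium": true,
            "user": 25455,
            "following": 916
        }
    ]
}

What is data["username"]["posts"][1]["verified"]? False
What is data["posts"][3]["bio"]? "Artist"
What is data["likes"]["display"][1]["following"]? 95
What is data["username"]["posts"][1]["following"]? 668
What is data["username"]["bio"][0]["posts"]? 358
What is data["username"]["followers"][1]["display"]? "Sage"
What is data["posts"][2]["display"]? "Casey"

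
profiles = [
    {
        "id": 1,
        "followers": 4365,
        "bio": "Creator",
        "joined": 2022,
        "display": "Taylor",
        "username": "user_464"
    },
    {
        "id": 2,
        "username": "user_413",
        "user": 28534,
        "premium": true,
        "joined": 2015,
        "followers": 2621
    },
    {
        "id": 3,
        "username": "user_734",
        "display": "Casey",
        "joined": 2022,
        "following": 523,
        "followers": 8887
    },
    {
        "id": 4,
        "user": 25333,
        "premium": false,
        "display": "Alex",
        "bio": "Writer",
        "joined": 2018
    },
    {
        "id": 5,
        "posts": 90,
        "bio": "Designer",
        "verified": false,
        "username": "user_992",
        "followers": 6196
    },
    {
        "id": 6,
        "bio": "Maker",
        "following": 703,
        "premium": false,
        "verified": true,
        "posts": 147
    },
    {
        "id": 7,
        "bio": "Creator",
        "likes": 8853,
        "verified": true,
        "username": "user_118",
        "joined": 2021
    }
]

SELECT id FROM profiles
[1, 2, 3, 4, 5, 6, 7]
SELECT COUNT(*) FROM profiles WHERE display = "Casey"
1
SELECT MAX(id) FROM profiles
7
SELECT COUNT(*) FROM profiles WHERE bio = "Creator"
2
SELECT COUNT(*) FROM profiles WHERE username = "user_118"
1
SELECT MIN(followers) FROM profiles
2621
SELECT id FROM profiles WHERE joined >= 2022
[1, 3]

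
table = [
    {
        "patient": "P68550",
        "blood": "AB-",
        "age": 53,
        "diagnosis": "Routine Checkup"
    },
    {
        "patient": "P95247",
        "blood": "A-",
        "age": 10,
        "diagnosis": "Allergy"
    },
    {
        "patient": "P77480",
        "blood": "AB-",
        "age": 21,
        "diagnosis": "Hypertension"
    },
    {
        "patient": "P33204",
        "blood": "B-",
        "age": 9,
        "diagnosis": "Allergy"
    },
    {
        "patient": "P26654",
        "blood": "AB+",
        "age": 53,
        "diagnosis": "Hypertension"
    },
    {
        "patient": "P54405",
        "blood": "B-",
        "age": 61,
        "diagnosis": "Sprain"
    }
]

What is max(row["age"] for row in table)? 61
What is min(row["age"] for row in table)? 9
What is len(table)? 6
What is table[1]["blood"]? "A-"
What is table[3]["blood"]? "B-"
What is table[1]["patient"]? "P95247"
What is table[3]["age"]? 9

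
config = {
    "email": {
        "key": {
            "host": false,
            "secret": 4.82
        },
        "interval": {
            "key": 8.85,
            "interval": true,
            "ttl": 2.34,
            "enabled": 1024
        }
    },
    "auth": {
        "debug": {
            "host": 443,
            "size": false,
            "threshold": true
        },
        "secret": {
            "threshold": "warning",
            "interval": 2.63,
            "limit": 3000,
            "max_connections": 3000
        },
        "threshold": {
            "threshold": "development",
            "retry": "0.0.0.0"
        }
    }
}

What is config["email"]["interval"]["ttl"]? 2.34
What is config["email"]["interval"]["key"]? 8.85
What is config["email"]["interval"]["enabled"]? 1024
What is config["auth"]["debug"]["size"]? False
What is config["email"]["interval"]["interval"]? True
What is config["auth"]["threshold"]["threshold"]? "development"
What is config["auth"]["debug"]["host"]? 443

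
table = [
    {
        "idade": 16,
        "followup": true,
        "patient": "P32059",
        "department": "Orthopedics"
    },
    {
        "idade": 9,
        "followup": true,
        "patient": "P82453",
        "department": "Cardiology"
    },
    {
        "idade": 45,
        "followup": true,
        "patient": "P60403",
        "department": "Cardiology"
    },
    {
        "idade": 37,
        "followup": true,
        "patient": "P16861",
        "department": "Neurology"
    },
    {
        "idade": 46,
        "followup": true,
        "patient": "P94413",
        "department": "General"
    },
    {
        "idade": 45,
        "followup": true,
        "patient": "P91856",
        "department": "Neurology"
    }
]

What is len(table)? 6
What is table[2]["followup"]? True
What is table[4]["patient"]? "P94413"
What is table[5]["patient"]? "P91856"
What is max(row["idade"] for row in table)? 46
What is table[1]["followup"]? True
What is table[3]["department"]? "Neurology"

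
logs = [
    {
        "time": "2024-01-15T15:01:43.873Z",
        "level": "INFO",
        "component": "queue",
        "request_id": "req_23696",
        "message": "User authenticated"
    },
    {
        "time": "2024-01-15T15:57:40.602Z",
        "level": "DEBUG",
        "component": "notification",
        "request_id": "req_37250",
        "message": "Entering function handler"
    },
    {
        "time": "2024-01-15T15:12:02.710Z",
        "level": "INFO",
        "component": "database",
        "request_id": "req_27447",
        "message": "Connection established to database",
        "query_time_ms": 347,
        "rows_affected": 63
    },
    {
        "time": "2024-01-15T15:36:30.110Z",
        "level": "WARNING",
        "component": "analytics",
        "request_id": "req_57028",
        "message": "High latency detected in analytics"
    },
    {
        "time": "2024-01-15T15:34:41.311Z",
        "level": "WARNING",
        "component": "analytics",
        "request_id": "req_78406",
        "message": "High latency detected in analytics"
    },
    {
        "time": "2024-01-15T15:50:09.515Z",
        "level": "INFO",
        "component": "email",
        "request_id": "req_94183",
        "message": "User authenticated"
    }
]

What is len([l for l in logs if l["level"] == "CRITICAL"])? 0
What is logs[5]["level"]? "INFO"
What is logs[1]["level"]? "DEBUG"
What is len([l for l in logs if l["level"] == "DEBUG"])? 1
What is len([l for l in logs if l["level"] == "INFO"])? 3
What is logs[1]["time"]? "2024-01-15T15:57:40.602Z"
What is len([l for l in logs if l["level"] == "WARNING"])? 2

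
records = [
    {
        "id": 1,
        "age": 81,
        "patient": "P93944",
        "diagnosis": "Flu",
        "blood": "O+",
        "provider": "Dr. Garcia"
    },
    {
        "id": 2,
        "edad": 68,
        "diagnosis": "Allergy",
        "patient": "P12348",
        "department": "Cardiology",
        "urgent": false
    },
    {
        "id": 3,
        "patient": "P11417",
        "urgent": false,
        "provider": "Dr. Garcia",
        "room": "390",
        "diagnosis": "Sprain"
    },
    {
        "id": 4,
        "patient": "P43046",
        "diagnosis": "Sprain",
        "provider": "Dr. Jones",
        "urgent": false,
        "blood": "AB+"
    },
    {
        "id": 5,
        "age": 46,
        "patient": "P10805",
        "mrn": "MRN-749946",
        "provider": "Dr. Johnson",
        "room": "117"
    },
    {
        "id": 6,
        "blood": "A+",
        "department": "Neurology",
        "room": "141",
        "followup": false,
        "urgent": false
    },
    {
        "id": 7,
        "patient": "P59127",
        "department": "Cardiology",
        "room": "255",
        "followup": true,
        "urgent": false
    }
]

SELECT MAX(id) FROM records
7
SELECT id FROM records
[1, 2, 3, 4, 5, 6, 7]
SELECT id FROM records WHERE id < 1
[]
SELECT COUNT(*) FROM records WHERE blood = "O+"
1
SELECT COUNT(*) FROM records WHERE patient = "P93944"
1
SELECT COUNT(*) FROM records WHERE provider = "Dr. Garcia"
2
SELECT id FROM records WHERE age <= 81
[1, 5]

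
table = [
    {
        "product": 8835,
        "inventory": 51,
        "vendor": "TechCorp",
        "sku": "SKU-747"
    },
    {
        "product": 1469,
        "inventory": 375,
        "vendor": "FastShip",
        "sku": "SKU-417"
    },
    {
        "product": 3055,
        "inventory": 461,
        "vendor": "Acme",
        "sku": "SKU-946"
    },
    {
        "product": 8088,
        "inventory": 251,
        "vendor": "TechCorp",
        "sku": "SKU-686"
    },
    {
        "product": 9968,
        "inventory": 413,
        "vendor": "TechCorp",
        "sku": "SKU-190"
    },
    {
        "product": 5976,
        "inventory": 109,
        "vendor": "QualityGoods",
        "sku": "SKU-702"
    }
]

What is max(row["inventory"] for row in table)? 461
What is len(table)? 6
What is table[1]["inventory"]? 375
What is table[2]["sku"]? "SKU-946"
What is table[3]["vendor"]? "TechCorp"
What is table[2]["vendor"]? "Acme"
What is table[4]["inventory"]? 413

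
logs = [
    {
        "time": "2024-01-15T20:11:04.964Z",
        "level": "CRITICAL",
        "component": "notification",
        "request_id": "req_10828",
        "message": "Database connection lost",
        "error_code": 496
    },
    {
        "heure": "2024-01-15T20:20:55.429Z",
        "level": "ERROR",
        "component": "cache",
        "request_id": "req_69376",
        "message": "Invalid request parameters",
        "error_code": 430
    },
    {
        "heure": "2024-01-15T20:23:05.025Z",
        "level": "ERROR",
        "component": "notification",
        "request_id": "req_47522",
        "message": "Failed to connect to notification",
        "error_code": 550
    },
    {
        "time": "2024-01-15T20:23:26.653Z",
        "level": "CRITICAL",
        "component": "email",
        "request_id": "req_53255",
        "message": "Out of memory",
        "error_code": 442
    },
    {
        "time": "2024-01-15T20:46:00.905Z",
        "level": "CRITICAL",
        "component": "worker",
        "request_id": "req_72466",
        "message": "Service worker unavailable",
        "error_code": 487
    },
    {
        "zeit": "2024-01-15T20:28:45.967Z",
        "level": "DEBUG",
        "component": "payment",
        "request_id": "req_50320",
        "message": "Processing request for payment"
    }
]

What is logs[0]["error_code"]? 496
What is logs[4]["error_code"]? 487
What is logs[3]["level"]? "CRITICAL"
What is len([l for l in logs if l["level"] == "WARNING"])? 0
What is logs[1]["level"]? "ERROR"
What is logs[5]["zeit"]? "2024-01-15T20:28:45.967Z"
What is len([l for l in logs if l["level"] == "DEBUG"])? 1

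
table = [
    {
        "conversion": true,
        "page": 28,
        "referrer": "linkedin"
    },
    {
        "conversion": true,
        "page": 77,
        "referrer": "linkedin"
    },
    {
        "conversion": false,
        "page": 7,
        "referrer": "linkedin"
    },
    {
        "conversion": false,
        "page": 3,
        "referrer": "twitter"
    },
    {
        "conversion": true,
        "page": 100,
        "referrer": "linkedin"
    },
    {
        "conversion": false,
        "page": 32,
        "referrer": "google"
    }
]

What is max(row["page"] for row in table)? 100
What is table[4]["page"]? 100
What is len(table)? 6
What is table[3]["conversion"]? False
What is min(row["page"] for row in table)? 3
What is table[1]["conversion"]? True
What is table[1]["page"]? 77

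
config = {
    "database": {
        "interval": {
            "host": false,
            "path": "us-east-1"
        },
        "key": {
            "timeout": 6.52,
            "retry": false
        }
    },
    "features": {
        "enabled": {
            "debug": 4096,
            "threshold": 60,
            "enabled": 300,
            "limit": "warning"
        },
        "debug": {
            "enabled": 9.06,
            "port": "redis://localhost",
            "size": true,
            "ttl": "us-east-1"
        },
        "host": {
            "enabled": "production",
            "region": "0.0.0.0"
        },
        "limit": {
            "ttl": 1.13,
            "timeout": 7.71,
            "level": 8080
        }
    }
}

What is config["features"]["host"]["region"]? "0.0.0.0"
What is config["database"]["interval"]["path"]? "us-east-1"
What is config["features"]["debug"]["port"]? "redis://localhost"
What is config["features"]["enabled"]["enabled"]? 300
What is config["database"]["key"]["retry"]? False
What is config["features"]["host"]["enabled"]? "production"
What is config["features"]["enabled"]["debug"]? 4096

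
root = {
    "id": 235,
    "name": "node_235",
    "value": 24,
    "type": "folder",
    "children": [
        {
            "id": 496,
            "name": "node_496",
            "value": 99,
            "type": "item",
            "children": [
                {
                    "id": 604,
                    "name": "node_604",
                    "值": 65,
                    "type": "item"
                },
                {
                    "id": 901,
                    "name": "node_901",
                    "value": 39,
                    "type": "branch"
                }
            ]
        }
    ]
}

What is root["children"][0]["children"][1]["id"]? 901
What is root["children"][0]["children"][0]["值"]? 65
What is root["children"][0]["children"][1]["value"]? 39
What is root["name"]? "node_235"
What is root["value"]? 24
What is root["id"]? 235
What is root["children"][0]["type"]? "item"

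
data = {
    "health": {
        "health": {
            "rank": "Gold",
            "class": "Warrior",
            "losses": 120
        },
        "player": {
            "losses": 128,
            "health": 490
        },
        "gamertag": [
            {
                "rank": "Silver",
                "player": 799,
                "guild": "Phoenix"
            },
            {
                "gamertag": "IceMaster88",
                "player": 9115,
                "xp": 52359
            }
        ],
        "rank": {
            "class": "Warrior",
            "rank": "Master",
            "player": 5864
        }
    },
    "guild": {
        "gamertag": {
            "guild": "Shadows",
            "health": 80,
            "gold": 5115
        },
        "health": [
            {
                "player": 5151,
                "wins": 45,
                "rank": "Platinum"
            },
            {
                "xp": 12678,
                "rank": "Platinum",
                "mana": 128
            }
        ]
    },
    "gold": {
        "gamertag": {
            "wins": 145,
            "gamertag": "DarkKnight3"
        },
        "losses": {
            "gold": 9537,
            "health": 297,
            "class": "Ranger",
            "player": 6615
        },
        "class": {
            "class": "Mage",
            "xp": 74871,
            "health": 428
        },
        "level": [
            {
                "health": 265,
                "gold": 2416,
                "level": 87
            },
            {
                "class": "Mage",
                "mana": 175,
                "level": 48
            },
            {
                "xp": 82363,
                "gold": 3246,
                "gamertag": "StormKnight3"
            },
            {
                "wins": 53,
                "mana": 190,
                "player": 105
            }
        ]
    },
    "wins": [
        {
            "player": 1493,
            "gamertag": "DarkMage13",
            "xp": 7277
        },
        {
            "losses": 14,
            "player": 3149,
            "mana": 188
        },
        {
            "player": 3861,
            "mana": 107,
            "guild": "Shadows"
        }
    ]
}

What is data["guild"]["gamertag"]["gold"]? 5115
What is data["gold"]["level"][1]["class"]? "Mage"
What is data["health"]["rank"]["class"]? "Warrior"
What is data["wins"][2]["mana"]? 107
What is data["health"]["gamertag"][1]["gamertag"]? "IceMaster88"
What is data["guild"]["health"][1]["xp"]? 12678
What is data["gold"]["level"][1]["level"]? 48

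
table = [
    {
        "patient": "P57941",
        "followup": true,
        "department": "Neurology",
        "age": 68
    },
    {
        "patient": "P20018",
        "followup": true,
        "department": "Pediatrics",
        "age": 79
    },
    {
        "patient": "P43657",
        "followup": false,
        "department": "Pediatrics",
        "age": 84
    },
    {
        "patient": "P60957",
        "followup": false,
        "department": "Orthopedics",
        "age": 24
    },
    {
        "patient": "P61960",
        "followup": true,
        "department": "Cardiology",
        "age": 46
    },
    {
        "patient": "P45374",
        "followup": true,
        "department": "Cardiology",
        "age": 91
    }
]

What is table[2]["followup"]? False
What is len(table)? 6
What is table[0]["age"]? 68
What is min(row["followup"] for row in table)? False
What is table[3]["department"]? "Orthopedics"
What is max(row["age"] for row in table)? 91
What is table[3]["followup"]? False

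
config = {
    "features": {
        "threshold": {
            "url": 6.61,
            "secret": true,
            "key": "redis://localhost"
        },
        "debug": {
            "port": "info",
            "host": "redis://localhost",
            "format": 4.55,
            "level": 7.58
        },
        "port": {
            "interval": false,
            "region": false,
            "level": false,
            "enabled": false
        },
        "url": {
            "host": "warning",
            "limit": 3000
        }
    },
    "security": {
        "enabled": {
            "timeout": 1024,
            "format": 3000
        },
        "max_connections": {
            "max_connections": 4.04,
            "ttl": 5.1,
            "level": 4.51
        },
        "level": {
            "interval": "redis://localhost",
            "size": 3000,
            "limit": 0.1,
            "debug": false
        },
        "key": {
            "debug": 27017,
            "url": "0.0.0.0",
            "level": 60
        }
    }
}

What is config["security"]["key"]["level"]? 60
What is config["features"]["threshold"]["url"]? 6.61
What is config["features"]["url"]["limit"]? 3000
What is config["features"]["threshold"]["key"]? "redis://localhost"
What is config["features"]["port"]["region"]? False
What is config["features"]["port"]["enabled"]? False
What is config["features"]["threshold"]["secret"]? True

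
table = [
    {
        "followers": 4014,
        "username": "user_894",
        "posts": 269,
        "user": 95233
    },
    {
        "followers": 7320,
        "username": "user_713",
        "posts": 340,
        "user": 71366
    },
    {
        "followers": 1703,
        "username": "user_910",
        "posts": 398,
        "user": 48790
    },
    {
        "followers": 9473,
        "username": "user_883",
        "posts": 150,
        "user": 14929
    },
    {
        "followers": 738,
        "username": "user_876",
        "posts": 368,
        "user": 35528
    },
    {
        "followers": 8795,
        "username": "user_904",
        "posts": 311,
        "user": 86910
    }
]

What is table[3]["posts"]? 150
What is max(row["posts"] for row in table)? 398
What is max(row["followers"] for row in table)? 9473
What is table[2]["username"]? "user_910"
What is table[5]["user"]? 86910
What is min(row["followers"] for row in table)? 738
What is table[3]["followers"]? 9473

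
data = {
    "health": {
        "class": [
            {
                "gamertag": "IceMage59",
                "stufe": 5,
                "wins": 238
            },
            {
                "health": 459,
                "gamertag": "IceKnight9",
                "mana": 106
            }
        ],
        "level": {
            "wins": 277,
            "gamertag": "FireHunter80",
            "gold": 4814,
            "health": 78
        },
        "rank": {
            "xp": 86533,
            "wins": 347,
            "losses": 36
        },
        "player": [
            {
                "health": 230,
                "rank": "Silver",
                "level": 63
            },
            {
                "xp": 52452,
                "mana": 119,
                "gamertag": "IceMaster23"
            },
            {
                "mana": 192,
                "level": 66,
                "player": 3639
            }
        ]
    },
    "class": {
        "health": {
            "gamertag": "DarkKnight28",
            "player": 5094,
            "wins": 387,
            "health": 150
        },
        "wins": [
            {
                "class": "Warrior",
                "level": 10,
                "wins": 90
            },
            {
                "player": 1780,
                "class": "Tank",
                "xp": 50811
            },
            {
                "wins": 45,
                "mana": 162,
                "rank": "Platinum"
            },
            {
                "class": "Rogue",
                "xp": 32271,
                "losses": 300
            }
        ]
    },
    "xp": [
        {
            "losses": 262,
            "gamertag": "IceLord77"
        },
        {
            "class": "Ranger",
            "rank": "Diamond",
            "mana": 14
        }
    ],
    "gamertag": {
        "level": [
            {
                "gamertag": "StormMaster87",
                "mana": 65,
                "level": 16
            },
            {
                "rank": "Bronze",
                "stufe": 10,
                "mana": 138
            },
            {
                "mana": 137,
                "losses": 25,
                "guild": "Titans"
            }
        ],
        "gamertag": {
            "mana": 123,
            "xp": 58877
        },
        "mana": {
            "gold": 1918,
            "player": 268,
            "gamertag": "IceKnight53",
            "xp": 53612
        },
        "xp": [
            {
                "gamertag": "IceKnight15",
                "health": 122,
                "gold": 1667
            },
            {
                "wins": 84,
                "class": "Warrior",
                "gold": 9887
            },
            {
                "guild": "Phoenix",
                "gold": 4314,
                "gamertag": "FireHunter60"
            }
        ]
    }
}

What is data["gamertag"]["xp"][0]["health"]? 122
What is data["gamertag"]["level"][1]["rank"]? "Bronze"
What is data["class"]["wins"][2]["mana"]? 162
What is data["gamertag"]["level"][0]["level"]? 16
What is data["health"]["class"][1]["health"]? 459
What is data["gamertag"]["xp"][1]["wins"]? 84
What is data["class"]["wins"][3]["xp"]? 32271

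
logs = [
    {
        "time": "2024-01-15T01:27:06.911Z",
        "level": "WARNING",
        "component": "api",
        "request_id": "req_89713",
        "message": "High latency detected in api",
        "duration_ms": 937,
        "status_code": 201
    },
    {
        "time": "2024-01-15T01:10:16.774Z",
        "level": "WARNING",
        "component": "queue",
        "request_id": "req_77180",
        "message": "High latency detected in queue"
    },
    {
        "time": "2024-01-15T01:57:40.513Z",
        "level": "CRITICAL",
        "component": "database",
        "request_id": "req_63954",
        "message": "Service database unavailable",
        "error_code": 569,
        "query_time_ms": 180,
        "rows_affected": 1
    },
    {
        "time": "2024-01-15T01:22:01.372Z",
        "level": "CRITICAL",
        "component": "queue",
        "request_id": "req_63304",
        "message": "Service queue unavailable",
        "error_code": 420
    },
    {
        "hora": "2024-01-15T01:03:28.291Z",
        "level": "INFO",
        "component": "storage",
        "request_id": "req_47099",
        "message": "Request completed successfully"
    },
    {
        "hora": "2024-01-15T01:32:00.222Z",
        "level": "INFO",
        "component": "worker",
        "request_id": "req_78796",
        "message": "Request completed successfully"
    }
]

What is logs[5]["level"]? "INFO"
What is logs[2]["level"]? "CRITICAL"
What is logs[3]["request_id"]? "req_63304"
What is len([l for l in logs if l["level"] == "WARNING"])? 2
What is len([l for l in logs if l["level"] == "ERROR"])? 0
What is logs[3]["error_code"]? 420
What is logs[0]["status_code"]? 201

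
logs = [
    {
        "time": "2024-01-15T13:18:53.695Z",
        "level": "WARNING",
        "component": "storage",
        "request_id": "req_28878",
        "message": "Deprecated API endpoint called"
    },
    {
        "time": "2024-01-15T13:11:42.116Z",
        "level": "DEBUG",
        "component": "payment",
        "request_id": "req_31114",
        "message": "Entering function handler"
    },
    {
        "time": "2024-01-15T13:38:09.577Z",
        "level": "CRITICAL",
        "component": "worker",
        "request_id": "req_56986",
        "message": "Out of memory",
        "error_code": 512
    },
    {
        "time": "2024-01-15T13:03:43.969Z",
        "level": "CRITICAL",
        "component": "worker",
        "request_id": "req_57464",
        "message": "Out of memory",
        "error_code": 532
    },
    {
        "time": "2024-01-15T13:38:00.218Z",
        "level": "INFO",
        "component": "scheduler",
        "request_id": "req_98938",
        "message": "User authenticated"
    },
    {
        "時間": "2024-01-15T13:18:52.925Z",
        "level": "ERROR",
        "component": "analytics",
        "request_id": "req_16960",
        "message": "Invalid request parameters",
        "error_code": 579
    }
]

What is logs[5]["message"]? "Invalid request parameters"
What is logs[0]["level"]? "WARNING"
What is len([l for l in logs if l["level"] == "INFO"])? 1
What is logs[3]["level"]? "CRITICAL"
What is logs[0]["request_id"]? "req_28878"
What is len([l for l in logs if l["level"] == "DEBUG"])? 1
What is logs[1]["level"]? "DEBUG"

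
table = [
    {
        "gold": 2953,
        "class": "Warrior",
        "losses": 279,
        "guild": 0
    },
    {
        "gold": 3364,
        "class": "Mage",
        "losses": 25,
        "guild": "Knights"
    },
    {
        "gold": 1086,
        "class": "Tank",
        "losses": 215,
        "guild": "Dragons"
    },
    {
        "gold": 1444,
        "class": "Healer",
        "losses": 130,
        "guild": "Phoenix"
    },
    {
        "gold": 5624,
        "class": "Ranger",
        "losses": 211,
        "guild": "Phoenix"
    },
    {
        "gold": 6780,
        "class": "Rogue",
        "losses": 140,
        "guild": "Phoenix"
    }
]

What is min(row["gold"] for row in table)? 1086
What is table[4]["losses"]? 211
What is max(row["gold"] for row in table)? 6780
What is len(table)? 6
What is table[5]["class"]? "Rogue"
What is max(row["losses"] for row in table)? 279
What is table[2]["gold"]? 1086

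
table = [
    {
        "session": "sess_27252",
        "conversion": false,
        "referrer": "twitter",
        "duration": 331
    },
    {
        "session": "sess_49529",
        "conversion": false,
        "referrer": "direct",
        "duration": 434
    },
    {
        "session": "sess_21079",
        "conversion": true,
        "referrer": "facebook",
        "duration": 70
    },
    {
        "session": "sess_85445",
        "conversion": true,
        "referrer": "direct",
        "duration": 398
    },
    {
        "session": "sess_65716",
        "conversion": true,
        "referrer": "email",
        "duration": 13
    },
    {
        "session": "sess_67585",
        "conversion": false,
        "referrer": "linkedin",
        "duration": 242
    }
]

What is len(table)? 6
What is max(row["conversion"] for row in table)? True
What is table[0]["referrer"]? "twitter"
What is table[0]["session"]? "sess_27252"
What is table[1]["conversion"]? False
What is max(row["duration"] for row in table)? 434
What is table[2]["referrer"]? "facebook"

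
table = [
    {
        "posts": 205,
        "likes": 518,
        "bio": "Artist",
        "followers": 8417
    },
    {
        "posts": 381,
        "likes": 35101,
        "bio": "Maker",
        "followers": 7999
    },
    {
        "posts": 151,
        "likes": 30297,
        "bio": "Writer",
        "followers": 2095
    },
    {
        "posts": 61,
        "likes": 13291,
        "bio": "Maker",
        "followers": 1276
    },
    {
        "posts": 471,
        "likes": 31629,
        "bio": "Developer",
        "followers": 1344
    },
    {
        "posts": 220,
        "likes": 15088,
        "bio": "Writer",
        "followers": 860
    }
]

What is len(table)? 6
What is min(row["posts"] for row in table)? 61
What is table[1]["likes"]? 35101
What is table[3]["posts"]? 61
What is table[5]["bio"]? "Writer"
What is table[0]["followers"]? 8417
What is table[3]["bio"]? "Maker"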